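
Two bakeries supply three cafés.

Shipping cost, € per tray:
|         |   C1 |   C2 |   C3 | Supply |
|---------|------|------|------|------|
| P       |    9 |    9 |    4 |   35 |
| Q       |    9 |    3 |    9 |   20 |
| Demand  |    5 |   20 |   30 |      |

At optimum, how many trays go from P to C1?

Optimal shipments:
  P->C1: 5 × €9 = €45
  P->C3: 30 × €4 = €120
  Q->C2: 20 × €3 = €60
Total cost = €225.
So P→C1 carries 5 trays.

5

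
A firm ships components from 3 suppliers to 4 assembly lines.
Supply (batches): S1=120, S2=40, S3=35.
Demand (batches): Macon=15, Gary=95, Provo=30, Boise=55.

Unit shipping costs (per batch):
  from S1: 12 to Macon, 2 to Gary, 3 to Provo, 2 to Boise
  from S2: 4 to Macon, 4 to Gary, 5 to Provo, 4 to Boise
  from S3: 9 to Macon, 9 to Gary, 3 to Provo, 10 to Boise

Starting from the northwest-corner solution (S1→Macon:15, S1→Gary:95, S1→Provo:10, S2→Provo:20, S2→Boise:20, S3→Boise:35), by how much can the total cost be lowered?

Current plan cost = 15·12 + 95·2 + 10·3 + 20·5 + 20·4 + 35·10 = 930.
Optimal plan:
  S1->Gary: 95 × 2 = 190
  S1->Boise: 25 × 2 = 50
  S2->Macon: 10 × 4 = 40
  S2->Boise: 30 × 4 = 120
  S3->Macon: 5 × 9 = 45
  S3->Provo: 30 × 3 = 90
Optimal cost = 535.
Saving = 930 − 535 = 395.

395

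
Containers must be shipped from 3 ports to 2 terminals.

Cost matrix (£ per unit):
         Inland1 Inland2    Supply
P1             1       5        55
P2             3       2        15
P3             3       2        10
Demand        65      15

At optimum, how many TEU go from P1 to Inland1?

55

Solving gives:
  P1–Inland1: 55 × £1 = £55
  P2–Inland1: 10 × £3 = £30
  P2–Inland2: 5 × £2 = £10
  P3–Inland2: 10 × £2 = £20
Total cost = £115.
So P1→Inland1 carries 55 TEU.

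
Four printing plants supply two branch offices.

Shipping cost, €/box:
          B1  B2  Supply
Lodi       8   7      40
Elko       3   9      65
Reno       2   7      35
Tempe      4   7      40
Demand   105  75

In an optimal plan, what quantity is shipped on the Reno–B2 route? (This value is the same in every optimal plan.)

0

The minimum-cost plan:
  Lodi–B2: 40 × €7 = €280
  Elko–B1: 65 × €3 = €195
  Reno–B1: 35 × €2 = €70
  Tempe–B1: 5 × €4 = €20
  Tempe–B2: 35 × €7 = €245
Total cost = €810.
The route Reno→B2 is not used.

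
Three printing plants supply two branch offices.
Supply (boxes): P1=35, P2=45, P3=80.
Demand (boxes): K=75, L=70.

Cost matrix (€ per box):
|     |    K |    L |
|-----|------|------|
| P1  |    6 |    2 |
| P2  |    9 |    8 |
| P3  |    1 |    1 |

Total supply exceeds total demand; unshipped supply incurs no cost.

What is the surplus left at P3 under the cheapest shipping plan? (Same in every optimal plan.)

0

Minimum-cost shipments:
  P1→L: 35 × €2 = €70
  P2→L: 30 × €8 = €240
  P3→K: 75 × €1 = €75
  P3→L: 5 × €1 = €5
Total cost = €390.
P3 ships 80 of its 80, leaving 0.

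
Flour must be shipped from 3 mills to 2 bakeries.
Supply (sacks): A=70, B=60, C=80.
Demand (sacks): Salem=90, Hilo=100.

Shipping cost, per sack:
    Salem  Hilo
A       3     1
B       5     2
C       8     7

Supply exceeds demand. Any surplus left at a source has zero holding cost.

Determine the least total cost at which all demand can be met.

730

An optimal shipping plan:
  A–Salem: 30 × 3 = 90
  A–Hilo: 40 × 1 = 40
  B–Hilo: 60 × 2 = 120
  C–Salem: 60 × 8 = 480
Total = 90 + 40 + 120 + 480 = 730.
(Supply check: A ships 70; B ships 60; C ships 60.)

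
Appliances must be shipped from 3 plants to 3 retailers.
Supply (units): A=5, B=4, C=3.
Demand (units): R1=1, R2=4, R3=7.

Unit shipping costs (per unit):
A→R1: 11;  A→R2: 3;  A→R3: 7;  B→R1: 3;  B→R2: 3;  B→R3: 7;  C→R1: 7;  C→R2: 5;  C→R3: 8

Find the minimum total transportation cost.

An optimal shipping plan:
  A–R2: 1 units
  A–R3: 4 units
  B–R1: 1 units
  B–R2: 3 units
  C–R3: 3 units
Total cost = 67.

67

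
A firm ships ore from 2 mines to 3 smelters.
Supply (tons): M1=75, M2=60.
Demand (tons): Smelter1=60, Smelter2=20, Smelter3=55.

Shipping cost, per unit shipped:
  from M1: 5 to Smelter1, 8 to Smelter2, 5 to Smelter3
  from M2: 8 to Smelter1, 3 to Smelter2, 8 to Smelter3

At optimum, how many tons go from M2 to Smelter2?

Solving gives:
  M1→Smelter1: 60 tons
  M1→Smelter3: 15 tons
  M2→Smelter2: 20 tons
  M2→Smelter3: 40 tons
Total cost = 755.
So M2→Smelter2 carries 20 tons.

20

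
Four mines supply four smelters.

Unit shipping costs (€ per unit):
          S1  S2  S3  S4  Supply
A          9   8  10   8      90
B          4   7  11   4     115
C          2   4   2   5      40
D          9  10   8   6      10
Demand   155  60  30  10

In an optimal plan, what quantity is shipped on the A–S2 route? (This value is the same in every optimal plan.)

Optimal shipments:
  A→S1: 30 × €9 = €270
  A→S2: 60 × €8 = €480
  B→S1: 115 × €4 = €460
  C→S1: 10 × €2 = €20
  C→S3: 30 × €2 = €60
  D→S4: 10 × €6 = €60
Total cost = €1350.
So A→S2 carries 60 tons.

60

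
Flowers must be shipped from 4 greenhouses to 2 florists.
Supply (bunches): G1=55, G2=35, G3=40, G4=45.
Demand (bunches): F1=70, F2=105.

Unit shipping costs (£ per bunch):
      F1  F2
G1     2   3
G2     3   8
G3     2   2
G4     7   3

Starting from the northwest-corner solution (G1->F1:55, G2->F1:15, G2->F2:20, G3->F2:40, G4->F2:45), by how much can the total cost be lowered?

80

Current plan cost = 55·2 + 15·3 + 20·8 + 40·2 + 45·3 = £530.
Optimal plan:
  G1->F1: 35 × £2 = £70
  G1->F2: 20 × £3 = £60
  G2->F1: 35 × £3 = £105
  G3->F2: 40 × £2 = £80
  G4->F2: 45 × £3 = £135
Optimal cost = £450.
Saving = 530 − 450 = £80.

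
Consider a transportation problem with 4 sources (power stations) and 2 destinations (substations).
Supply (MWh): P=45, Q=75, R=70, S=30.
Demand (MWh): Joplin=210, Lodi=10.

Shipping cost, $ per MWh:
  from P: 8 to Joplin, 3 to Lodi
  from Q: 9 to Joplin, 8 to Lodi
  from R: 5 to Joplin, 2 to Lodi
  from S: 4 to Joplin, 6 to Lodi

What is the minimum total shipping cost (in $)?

An optimal shipping plan:
  P->Joplin: 35 MWh
  P->Lodi: 10 MWh
  Q->Joplin: 75 MWh
  R->Joplin: 70 MWh
  S->Joplin: 30 MWh
Total cost = $1455.

1455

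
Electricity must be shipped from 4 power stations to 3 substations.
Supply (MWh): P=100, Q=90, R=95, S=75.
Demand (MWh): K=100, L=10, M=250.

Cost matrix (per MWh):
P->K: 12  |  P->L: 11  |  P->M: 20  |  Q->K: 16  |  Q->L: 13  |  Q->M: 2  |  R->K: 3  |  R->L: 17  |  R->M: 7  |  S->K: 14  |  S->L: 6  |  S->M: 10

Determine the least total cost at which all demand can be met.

2745

Optimal allocation:
  P->K: 90 MWh
  P->L: 10 MWh
  Q->M: 90 MWh
  R->K: 10 MWh
  R->M: 85 MWh
  S->M: 75 MWh
Total cost = 2745.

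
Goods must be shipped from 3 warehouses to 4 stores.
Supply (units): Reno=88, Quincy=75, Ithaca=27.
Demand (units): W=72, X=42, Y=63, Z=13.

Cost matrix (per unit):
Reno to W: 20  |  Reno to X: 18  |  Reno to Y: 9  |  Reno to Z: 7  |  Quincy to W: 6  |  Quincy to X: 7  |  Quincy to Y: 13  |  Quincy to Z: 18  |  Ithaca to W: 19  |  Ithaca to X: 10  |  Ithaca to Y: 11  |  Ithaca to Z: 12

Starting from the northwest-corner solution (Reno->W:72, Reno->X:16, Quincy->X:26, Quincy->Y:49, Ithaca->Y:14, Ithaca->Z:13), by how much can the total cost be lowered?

Current plan cost = 72·20 + 16·18 + 26·7 + 49·13 + 14·11 + 13·12 = 2857.
Optimal plan:
  Reno to X: 12 units
  Reno to Y: 63 units
  Reno to Z: 13 units
  Quincy to W: 72 units
  Quincy to X: 3 units
  Ithaca to X: 27 units
Optimal cost = 1597.
Saving = 2857 − 1597 = 1260.

1260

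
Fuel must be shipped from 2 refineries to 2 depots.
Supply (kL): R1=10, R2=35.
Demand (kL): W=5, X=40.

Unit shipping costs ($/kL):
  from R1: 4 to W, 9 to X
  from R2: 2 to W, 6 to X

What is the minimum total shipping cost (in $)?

One minimum-cost allocation:
  R1->W: 5 kL
  R1->X: 5 kL
  R2->X: 35 kL
Total cost = $275.

275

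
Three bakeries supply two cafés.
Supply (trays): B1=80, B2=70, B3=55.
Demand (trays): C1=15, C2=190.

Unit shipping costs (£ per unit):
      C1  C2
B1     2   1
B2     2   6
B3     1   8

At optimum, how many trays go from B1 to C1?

0

The minimum-cost plan:
  B1 to C2: 80 trays
  B2 to C2: 70 trays
  B3 to C1: 15 trays
  B3 to C2: 40 trays
Total cost = £835.
The route B1→C1 is not used.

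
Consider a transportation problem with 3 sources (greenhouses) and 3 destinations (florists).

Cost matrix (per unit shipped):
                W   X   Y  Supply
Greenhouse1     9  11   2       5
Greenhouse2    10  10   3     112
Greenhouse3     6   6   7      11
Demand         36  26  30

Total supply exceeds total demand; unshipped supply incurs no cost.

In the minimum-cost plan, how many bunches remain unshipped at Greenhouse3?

Minimum-cost shipments:
  Greenhouse1→Y: 5 × 2 = 10
  Greenhouse2→W: 25 × 10 = 250
  Greenhouse2→X: 26 × 10 = 260
  Greenhouse2→Y: 25 × 3 = 75
  Greenhouse3→W: 11 × 6 = 66
Total cost = 661.
Greenhouse3 ships 11 of its 11, leaving 0.

0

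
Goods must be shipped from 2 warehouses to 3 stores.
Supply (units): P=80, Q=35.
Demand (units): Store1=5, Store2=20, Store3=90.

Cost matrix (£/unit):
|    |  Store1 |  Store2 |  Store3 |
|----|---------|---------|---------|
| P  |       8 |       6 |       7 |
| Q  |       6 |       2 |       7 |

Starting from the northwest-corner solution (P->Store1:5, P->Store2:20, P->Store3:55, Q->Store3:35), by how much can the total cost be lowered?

Current plan cost = 5·8 + 20·6 + 55·7 + 35·7 = £790.
Optimal plan:
  P->Store3: 80 × £7 = £560
  Q->Store1: 5 × £6 = £30
  Q->Store2: 20 × £2 = £40
  Q->Store3: 10 × £7 = £70
Optimal cost = £700.
Saving = 790 − 700 = £90.

90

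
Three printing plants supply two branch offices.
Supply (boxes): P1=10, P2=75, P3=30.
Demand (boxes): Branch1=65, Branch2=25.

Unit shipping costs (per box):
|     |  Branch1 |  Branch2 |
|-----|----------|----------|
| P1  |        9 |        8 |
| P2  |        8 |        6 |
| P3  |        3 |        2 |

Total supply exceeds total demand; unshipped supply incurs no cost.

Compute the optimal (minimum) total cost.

520

Optimal allocation:
  P2–Branch1: 35 × 8 = 280
  P2–Branch2: 25 × 6 = 150
  P3–Branch1: 30 × 3 = 90
Total = 280 + 150 + 90 = 520.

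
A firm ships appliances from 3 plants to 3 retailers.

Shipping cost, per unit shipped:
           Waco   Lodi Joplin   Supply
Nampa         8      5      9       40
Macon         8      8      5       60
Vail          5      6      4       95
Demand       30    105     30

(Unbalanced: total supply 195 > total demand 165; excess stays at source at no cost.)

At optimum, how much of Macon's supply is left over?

Minimum-cost shipments:
  Nampa→Lodi: 40 × 5 = 200
  Macon→Joplin: 30 × 5 = 150
  Vail→Waco: 30 × 5 = 150
  Vail→Lodi: 65 × 6 = 390
Total cost = 890.
Macon ships 30 of its 60, leaving 30.

30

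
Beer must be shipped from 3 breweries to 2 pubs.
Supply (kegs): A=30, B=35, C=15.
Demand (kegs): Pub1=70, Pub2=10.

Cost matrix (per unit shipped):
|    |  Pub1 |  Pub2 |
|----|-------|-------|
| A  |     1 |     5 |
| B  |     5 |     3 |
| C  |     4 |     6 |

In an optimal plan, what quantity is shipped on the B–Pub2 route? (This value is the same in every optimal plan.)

10

Optimal shipments:
  A->Pub1: 30 × 1 = 30
  B->Pub1: 25 × 5 = 125
  B->Pub2: 10 × 3 = 30
  C->Pub1: 15 × 4 = 60
Total cost = 245.
So B→Pub2 carries 10 kegs.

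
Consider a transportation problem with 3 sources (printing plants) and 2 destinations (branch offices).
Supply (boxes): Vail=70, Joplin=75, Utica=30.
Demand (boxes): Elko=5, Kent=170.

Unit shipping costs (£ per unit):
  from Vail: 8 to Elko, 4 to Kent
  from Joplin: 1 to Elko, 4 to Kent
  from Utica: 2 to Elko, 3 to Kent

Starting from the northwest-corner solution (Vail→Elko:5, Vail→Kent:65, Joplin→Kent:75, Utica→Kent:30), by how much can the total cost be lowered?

Current plan cost = 5·8 + 65·4 + 75·4 + 30·3 = £690.
Optimal plan:
  Vail->Kent: 70 × £4 = £280
  Joplin->Elko: 5 × £1 = £5
  Joplin->Kent: 70 × £4 = £280
  Utica->Kent: 30 × £3 = £90
Optimal cost = £655.
Saving = 690 − 655 = £35.

35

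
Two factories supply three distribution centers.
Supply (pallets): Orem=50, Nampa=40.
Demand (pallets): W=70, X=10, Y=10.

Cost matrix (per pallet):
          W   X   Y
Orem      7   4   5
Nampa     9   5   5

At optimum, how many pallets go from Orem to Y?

0

Optimal shipments:
  Orem→W: 50 × 7 = 350
  Nampa→W: 20 × 9 = 180
  Nampa→X: 10 × 5 = 50
  Nampa→Y: 10 × 5 = 50
Total cost = 630.
The route Orem→Y is not used.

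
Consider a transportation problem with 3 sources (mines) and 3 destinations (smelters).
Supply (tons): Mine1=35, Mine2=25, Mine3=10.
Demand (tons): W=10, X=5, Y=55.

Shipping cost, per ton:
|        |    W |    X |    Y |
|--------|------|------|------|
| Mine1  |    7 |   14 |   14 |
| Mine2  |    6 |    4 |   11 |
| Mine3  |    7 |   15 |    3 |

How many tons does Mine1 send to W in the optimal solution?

The minimum-cost plan:
  Mine1–W: 10 × 7 = 70
  Mine1–Y: 25 × 14 = 350
  Mine2–X: 5 × 4 = 20
  Mine2–Y: 20 × 11 = 220
  Mine3–Y: 10 × 3 = 30
Total cost = 690.
So Mine1→W carries 10 tons.

10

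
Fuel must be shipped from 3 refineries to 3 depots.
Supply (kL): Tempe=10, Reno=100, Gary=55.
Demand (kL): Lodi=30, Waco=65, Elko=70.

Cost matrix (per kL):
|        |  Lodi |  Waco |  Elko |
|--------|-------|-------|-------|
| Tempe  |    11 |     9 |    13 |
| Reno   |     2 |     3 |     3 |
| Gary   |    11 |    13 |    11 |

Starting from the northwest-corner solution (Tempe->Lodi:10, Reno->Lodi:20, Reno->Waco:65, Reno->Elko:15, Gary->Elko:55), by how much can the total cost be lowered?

30

Current plan cost = 10·11 + 20·2 + 65·3 + 15·3 + 55·11 = 995.
Optimal plan:
  Tempe->Waco: 10 kL
  Reno->Lodi: 30 kL
  Reno->Waco: 55 kL
  Reno->Elko: 15 kL
  Gary->Elko: 55 kL
Optimal cost = 965.
Saving = 995 − 965 = 30.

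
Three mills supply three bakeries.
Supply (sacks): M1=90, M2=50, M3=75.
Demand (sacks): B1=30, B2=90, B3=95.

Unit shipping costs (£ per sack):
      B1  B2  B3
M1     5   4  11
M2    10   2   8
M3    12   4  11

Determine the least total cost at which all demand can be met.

1405

An optimal shipping plan:
  M1->B1: 30 sacks
  M1->B2: 15 sacks
  M1->B3: 45 sacks
  M2->B3: 50 sacks
  M3->B2: 75 sacks
Total cost = £1405.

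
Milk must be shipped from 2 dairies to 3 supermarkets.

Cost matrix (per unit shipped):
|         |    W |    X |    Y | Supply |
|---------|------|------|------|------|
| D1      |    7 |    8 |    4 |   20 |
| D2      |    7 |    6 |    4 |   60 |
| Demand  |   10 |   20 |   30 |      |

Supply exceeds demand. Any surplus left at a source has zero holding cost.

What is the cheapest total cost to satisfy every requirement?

310

A cheapest plan:
  D1–Y: 20 × 4 = 80
  D2–W: 10 × 7 = 70
  D2–X: 20 × 6 = 120
  D2–Y: 10 × 4 = 40
Total = 80 + 70 + 120 + 40 = 310.
(Supply check: D1 ships 20; D2 ships 40.)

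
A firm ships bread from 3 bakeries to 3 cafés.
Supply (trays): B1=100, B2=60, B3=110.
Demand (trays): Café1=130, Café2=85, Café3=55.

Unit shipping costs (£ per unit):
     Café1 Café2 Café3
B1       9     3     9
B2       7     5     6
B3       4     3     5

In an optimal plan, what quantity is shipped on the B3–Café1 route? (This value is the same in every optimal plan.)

110

The minimum-cost plan:
  B1→Café1: 15 × £9 = £135
  B1→Café2: 85 × £3 = £255
  B2→Café1: 5 × £7 = £35
  B2→Café3: 55 × £6 = £330
  B3→Café1: 110 × £4 = £440
Total cost = £1195.
So B3→Café1 carries 110 trays.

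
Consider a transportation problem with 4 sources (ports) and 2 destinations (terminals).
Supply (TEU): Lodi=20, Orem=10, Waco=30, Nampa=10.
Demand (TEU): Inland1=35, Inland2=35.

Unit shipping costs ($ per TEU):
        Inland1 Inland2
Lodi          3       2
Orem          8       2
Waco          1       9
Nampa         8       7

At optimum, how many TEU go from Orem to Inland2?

Solving gives:
  Lodi–Inland1: 5 × $3 = $15
  Lodi–Inland2: 15 × $2 = $30
  Orem–Inland2: 10 × $2 = $20
  Waco–Inland1: 30 × $1 = $30
  Nampa–Inland2: 10 × $7 = $70
Total cost = $165.
So Orem→Inland2 carries 10 TEU.

10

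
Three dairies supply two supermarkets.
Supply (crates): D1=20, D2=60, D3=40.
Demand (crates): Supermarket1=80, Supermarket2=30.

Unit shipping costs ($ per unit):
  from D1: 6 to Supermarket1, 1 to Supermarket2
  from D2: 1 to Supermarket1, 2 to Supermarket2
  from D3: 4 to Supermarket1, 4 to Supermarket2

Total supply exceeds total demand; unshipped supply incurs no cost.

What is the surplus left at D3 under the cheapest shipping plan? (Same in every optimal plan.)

Minimum-cost shipments:
  D1->Supermarket2: 20 crates
  D2->Supermarket1: 60 crates
  D3->Supermarket1: 20 crates
  D3->Supermarket2: 10 crates
Total cost = $200.
D3 ships 30 of its 40, leaving 10.

10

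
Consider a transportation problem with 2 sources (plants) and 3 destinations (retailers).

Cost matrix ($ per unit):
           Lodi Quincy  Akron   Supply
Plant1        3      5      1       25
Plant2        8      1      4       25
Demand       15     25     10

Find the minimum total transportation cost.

80

A cheapest plan:
  Plant1–Lodi: 15 × $3 = $45
  Plant1–Akron: 10 × $1 = $10
  Plant2–Quincy: 25 × $1 = $25
Total = 45 + 10 + 25 = $80.
(Supply check: Plant1 ships 25; Plant2 ships 25.)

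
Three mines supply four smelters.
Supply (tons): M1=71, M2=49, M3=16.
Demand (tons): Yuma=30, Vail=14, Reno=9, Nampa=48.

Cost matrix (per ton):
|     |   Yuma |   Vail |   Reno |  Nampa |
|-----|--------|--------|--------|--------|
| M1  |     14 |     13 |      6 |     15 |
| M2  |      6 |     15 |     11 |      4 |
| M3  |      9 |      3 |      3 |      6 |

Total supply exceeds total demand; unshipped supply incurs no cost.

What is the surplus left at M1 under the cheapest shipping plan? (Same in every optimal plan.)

Minimum-cost shipments:
  M1–Yuma: 27 × 14 = 378
  M1–Reno: 9 × 6 = 54
  M2–Yuma: 3 × 6 = 18
  M2–Nampa: 46 × 4 = 184
  M3–Vail: 14 × 3 = 42
  M3–Nampa: 2 × 6 = 12
Total cost = 688.
M1 ships 36 of its 71, leaving 35.

35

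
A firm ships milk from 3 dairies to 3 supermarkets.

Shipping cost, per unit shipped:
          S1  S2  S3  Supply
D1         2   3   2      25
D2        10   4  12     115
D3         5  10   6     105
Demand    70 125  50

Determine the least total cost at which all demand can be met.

An optimal shipping plan:
  D1 to S2: 10 × 3 = 30
  D1 to S3: 15 × 2 = 30
  D2 to S2: 115 × 4 = 460
  D3 to S1: 70 × 5 = 350
  D3 to S3: 35 × 6 = 210
Total = 30 + 30 + 460 + 350 + 210 = 1080.

1080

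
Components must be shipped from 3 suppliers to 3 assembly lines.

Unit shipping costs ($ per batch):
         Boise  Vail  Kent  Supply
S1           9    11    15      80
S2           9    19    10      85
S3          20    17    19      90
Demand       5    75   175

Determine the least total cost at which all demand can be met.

3430

One minimum-cost allocation:
  S1->Boise: 5 batches
  S1->Vail: 75 batches
  S2->Kent: 85 batches
  S3->Kent: 90 batches
Total cost = $3430.
(Supply check: S1 ships 80; S2 ships 85; S3 ships 90.)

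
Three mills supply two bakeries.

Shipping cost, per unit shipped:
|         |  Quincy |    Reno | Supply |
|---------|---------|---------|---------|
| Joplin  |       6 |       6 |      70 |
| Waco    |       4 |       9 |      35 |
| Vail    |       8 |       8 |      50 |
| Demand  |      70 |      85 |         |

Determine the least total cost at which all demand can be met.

960

Optimal allocation:
  Joplin→Quincy: 35 × 6 = 210
  Joplin→Reno: 35 × 6 = 210
  Waco→Quincy: 35 × 4 = 140
  Vail→Reno: 50 × 8 = 400
Total = 210 + 210 + 140 + 400 = 960.
(Supply check: Joplin ships 70; Waco ships 35; Vail ships 50.)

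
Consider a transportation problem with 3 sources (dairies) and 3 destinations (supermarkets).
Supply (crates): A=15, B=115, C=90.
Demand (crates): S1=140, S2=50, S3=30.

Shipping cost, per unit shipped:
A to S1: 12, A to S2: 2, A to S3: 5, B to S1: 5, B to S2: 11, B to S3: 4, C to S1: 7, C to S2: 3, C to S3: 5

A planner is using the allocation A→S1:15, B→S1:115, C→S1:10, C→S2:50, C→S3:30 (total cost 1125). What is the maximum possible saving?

Current plan cost = 15·12 + 115·5 + 10·7 + 50·3 + 30·5 = 1125.
Optimal plan:
  A to S2: 15 × 2 = 30
  B to S1: 115 × 5 = 575
  C to S1: 25 × 7 = 175
  C to S2: 35 × 3 = 105
  C to S3: 30 × 5 = 150
Optimal cost = 1035.
Saving = 1125 − 1035 = 90.

90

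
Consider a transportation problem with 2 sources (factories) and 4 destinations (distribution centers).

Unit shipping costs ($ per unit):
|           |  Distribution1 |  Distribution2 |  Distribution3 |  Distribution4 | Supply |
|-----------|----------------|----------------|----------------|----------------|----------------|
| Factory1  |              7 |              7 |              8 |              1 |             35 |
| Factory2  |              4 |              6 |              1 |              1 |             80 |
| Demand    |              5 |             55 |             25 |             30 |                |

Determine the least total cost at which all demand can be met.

410

An optimal shipping plan:
  Factory1–Distribution2: 5 × $7 = $35
  Factory1–Distribution4: 30 × $1 = $30
  Factory2–Distribution1: 5 × $4 = $20
  Factory2–Distribution2: 50 × $6 = $300
  Factory2–Distribution3: 25 × $1 = $25
Total = 35 + 30 + 20 + 300 + 25 = $410.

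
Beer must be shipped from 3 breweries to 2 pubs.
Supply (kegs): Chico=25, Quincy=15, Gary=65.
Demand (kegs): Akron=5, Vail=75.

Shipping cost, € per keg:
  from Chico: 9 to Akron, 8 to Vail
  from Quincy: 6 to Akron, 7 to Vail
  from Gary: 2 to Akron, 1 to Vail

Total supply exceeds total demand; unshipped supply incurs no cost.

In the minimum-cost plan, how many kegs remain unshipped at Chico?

25

An optimal plan:
  Quincy–Akron: 5 × €6 = €30
  Quincy–Vail: 10 × €7 = €70
  Gary–Vail: 65 × €1 = €65
Total cost = €165.
Chico ships 0 of its 25, leaving 25.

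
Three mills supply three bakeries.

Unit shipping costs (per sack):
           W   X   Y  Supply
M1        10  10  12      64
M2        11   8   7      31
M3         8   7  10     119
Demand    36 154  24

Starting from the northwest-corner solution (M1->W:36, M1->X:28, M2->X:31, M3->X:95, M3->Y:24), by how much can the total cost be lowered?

Current plan cost = 36·10 + 28·10 + 31·8 + 95·7 + 24·10 = 1793.
Optimal plan:
  M1 to W: 36 sacks
  M1 to X: 28 sacks
  M2 to X: 7 sacks
  M2 to Y: 24 sacks
  M3 to X: 119 sacks
Optimal cost = 1697.
Saving = 1793 − 1697 = 96.

96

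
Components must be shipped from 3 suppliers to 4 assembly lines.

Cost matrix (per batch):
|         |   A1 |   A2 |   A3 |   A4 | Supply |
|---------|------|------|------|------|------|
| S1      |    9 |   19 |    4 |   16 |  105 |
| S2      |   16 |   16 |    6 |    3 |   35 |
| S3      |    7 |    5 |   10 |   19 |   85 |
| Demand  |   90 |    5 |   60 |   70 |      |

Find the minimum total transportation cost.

An optimal shipping plan:
  S1–A1: 10 × 9 = 90
  S1–A3: 60 × 4 = 240
  S1–A4: 35 × 16 = 560
  S2–A4: 35 × 3 = 105
  S3–A1: 80 × 7 = 560
  S3–A2: 5 × 5 = 25
Total = 90 + 240 + 560 + 105 + 560 + 25 = 1580.

1580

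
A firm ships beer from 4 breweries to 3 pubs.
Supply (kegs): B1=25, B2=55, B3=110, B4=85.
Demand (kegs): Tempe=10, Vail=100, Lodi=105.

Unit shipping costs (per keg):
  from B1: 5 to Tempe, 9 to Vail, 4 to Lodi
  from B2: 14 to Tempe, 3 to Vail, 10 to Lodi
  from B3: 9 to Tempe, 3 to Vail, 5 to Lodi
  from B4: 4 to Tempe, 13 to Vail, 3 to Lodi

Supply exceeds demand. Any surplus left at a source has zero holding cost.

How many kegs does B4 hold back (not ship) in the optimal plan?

0

Minimum-cost shipments:
  B1 to Tempe: 10 × 5 = 50
  B1 to Lodi: 15 × 4 = 60
  B3 to Vail: 100 × 3 = 300
  B3 to Lodi: 5 × 5 = 25
  B4 to Lodi: 85 × 3 = 255
Total cost = 690.
B4 ships 85 of its 85, leaving 0.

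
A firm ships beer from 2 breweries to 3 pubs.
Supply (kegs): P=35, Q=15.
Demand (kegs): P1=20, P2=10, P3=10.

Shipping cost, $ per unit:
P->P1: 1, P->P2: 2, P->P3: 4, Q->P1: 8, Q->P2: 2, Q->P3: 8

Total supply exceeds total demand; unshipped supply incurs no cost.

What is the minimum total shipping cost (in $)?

80

Optimal allocation:
  P->P1: 20 kegs
  P->P2: 5 kegs
  P->P3: 10 kegs
  Q->P2: 5 kegs
Total cost = $80.
(Supply check: P ships 35; Q ships 5.)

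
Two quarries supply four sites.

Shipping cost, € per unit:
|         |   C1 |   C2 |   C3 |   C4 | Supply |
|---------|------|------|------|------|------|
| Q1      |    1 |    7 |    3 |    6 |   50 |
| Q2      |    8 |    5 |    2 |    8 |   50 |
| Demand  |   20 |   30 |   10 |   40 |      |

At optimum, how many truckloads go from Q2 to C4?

10

The minimum-cost plan:
  Q1→C1: 20 truckloads
  Q1→C4: 30 truckloads
  Q2→C2: 30 truckloads
  Q2→C3: 10 truckloads
  Q2→C4: 10 truckloads
Total cost = €450.
So Q2→C4 carries 10 truckloads.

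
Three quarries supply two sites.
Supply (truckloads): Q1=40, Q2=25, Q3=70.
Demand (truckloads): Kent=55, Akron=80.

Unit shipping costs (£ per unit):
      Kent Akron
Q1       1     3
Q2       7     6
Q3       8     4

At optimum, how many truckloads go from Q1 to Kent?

40

Solving gives:
  Q1→Kent: 40 × £1 = £40
  Q2→Kent: 15 × £7 = £105
  Q2→Akron: 10 × £6 = £60
  Q3→Akron: 70 × £4 = £280
Total cost = £485.
So Q1→Kent carries 40 truckloads.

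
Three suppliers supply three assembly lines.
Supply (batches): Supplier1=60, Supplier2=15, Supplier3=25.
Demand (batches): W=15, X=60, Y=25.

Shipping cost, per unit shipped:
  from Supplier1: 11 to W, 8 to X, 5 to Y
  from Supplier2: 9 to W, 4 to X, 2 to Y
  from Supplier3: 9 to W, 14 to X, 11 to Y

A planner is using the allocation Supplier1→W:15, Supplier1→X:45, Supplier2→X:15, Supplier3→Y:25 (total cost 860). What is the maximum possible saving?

120

Current plan cost = 15·11 + 45·8 + 15·4 + 25·11 = 860.
Optimal plan:
  Supplier1->X: 35 batches
  Supplier1->Y: 25 batches
  Supplier2->X: 15 batches
  Supplier3->W: 15 batches
  Supplier3->X: 10 batches
Optimal cost = 740.
Saving = 860 − 740 = 120.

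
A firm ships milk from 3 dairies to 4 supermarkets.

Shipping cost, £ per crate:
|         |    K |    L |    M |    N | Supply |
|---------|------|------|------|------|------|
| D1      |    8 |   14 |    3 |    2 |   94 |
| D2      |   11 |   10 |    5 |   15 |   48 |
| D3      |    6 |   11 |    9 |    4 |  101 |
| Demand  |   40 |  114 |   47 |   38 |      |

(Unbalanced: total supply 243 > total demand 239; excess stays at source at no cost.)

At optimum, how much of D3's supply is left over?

0

An optimal plan:
  D1–K: 5 × £8 = £40
  D1–M: 47 × £3 = £141
  D1–N: 38 × £2 = £76
  D2–L: 48 × £10 = £480
  D3–K: 35 × £6 = £210
  D3–L: 66 × £11 = £726
Total cost = £1673.
D3 ships 101 of its 101, leaving 0.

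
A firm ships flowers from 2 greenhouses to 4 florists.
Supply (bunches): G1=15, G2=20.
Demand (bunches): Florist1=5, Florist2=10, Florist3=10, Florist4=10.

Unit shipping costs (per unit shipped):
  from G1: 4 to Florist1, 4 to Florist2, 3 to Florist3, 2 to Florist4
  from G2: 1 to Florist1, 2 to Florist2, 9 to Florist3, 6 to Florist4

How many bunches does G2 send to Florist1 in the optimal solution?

5

The minimum-cost plan:
  G1 to Florist3: 10 × 3 = 30
  G1 to Florist4: 5 × 2 = 10
  G2 to Florist1: 5 × 1 = 5
  G2 to Florist2: 10 × 2 = 20
  G2 to Florist4: 5 × 6 = 30
Total cost = 95.
So G2→Florist1 carries 5 bunches.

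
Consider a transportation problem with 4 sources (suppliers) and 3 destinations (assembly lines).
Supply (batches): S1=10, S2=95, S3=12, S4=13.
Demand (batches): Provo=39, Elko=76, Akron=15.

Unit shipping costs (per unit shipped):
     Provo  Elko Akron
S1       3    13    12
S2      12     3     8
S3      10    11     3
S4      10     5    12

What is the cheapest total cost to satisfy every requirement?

An optimal shipping plan:
  S1–Provo: 10 × 3 = 30
  S2–Provo: 16 × 12 = 192
  S2–Elko: 76 × 3 = 228
  S2–Akron: 3 × 8 = 24
  S3–Akron: 12 × 3 = 36
  S4–Provo: 13 × 10 = 130
Total = 30 + 192 + 228 + 24 + 36 + 130 = 640.

640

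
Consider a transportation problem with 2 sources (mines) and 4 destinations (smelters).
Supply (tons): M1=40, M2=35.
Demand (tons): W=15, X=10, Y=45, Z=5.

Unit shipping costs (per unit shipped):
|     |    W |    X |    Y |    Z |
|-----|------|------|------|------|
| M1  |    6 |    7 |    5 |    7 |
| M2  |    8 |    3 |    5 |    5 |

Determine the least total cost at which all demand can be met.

One minimum-cost allocation:
  M1 to W: 15 tons
  M1 to Y: 25 tons
  M2 to X: 10 tons
  M2 to Y: 20 tons
  M2 to Z: 5 tons
Total cost = 370.
(Supply check: M1 ships 40; M2 ships 35.)

370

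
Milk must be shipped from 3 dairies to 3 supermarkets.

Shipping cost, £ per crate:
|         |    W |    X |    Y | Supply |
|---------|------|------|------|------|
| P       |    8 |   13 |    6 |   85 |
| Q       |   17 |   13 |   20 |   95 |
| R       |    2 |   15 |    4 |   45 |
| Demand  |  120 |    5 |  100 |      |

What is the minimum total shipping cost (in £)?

2225

One minimum-cost allocation:
  P->Y: 85 × £6 = £510
  Q->W: 90 × £17 = £1530
  Q->X: 5 × £13 = £65
  R->W: 30 × £2 = £60
  R->Y: 15 × £4 = £60
Total = 510 + 1530 + 65 + 60 + 60 = £2225.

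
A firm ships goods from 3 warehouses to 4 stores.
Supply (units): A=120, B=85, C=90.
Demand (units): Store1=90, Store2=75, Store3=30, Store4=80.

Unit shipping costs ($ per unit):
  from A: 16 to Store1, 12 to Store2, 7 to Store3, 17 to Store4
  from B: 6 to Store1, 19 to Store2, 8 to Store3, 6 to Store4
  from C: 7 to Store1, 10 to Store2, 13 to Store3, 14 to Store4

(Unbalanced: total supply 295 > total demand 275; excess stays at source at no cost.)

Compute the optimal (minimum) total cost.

2205

Optimal allocation:
  A–Store2: 70 × $12 = $840
  A–Store3: 30 × $7 = $210
  B–Store1: 5 × $6 = $30
  B–Store4: 80 × $6 = $480
  C–Store1: 85 × $7 = $595
  C–Store2: 5 × $10 = $50
Total = 840 + 210 + 30 + 480 + 595 + 50 = $2205.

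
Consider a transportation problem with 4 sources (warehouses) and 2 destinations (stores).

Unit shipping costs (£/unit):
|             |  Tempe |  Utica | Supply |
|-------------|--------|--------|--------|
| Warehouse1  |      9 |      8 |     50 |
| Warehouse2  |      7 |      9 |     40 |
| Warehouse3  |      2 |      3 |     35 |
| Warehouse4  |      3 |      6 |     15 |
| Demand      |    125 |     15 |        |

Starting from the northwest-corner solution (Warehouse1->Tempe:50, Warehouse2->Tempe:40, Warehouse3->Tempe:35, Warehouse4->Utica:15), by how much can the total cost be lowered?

60

Current plan cost = 50·9 + 40·7 + 35·2 + 15·6 = £890.
Optimal plan:
  Warehouse1->Tempe: 35 × £9 = £315
  Warehouse1->Utica: 15 × £8 = £120
  Warehouse2->Tempe: 40 × £7 = £280
  Warehouse3->Tempe: 35 × £2 = £70
  Warehouse4->Tempe: 15 × £3 = £45
Optimal cost = £830.
Saving = 890 − 830 = £60.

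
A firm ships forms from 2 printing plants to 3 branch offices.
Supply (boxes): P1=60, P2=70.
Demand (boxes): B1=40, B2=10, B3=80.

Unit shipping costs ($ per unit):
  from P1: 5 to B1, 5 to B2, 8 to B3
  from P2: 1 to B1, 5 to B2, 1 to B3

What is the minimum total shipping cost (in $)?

400

One minimum-cost allocation:
  P1→B1: 40 × $5 = $200
  P1→B2: 10 × $5 = $50
  P1→B3: 10 × $8 = $80
  P2→B3: 70 × $1 = $70
Total = 200 + 50 + 80 + 70 = $400.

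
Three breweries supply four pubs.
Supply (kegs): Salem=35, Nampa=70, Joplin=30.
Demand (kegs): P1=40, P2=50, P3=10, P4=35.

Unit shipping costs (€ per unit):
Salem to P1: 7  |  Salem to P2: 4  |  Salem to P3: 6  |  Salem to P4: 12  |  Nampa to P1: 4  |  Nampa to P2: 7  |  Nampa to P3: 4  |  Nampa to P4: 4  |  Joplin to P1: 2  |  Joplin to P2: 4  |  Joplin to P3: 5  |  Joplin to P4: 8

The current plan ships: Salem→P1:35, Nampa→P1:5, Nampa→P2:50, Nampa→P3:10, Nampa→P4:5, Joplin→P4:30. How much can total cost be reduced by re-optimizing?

Current plan cost = 35·7 + 5·4 + 50·7 + 10·4 + 5·4 + 30·8 = €915.
Optimal plan:
  Salem to P2: 35 kegs
  Nampa to P1: 25 kegs
  Nampa to P3: 10 kegs
  Nampa to P4: 35 kegs
  Joplin to P1: 15 kegs
  Joplin to P2: 15 kegs
Optimal cost = €510.
Saving = 915 − 510 = €405.

405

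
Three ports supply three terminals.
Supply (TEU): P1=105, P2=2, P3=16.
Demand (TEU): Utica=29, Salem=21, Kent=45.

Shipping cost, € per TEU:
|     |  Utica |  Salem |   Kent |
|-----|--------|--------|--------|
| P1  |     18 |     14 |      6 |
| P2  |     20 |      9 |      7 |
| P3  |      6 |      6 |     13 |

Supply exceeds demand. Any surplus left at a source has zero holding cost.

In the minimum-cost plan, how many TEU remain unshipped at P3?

0

Minimum-cost shipments:
  P1→Utica: 13 TEU
  P1→Salem: 19 TEU
  P1→Kent: 45 TEU
  P2→Salem: 2 TEU
  P3→Utica: 16 TEU
Total cost = €884.
P3 ships 16 of its 16, leaving 0.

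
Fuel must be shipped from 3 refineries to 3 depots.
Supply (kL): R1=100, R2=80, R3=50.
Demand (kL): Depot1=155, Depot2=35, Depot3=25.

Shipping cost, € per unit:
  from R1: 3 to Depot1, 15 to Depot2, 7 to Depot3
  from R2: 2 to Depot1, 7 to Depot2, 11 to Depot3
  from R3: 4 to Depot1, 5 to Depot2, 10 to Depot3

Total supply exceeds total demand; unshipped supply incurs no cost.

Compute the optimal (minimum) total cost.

Optimal allocation:
  R1 to Depot1: 75 kL
  R1 to Depot3: 25 kL
  R2 to Depot1: 80 kL
  R3 to Depot2: 35 kL
Total cost = €735.
(Supply check: R1 ships 100; R2 ships 80; R3 ships 35.)

735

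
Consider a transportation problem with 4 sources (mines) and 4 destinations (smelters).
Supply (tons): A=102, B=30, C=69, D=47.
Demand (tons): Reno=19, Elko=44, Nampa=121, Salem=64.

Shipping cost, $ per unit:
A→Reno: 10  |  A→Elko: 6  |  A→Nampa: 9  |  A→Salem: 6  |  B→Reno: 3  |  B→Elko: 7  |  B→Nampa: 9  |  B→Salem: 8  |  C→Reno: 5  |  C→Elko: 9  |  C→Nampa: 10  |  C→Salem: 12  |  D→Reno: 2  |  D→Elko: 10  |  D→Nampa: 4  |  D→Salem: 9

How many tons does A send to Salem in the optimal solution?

Solving gives:
  A->Elko: 38 tons
  A->Salem: 64 tons
  B->Reno: 19 tons
  B->Elko: 6 tons
  B->Nampa: 5 tons
  C->Nampa: 69 tons
  D->Nampa: 47 tons
Total cost = $1634.
So A→Salem carries 64 tons.

64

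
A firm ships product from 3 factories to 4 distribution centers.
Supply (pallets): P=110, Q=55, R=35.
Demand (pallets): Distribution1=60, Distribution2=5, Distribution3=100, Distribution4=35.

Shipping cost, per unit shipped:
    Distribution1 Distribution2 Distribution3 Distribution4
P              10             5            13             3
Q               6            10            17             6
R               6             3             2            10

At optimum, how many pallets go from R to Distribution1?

0

Solving gives:
  P->Distribution1: 5 × 10 = 50
  P->Distribution2: 5 × 5 = 25
  P->Distribution3: 65 × 13 = 845
  P->Distribution4: 35 × 3 = 105
  Q->Distribution1: 55 × 6 = 330
  R->Distribution3: 35 × 2 = 70
Total cost = 1425.
The route R→Distribution1 is not used.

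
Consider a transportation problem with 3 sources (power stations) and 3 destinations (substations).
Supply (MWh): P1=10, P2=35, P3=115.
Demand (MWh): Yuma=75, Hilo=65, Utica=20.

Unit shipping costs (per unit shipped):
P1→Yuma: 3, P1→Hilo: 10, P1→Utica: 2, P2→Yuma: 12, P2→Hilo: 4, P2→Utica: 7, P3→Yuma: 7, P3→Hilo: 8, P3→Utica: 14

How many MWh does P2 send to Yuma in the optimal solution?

0

Solving gives:
  P1→Utica: 10 × 2 = 20
  P2→Hilo: 25 × 4 = 100
  P2→Utica: 10 × 7 = 70
  P3→Yuma: 75 × 7 = 525
  P3→Hilo: 40 × 8 = 320
Total cost = 1035.
The route P2→Yuma is not used.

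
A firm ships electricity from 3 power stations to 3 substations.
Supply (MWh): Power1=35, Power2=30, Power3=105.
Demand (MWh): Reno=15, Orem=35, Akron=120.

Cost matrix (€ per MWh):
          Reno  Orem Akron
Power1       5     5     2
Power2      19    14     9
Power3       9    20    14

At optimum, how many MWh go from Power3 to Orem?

Optimal shipments:
  Power1→Orem: 35 × €5 = €175
  Power2→Akron: 30 × €9 = €270
  Power3→Reno: 15 × €9 = €135
  Power3→Akron: 90 × €14 = €1260
Total cost = €1840.
The route Power3→Orem is not used.

0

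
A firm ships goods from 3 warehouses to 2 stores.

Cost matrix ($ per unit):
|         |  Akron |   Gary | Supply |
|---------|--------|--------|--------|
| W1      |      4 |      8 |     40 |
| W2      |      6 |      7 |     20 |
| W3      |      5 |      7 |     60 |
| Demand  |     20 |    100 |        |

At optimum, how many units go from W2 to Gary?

20

Solving gives:
  W1->Akron: 20 × $4 = $80
  W1->Gary: 20 × $8 = $160
  W2->Gary: 20 × $7 = $140
  W3->Gary: 60 × $7 = $420
Total cost = $800.
So W2→Gary carries 20 units.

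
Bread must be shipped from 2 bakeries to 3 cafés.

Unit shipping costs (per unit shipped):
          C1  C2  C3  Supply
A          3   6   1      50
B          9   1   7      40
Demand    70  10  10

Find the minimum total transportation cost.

A cheapest plan:
  A->C1: 40 × 3 = 120
  A->C3: 10 × 1 = 10
  B->C1: 30 × 9 = 270
  B->C2: 10 × 1 = 10
Total = 120 + 10 + 270 + 10 = 410.
(Supply check: A ships 50; B ships 40.)

410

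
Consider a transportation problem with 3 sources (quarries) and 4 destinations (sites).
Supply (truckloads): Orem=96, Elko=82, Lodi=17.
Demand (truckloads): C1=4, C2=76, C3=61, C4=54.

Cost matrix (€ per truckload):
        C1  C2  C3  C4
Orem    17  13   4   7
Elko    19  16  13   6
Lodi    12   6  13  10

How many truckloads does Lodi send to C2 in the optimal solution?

Optimal shipments:
  Orem→C2: 35 × €13 = €455
  Orem→C3: 61 × €4 = €244
  Elko→C1: 4 × €19 = €76
  Elko→C2: 24 × €16 = €384
  Elko→C4: 54 × €6 = €324
  Lodi→C2: 17 × €6 = €102
Total cost = €1585.
So Lodi→C2 carries 17 truckloads.

17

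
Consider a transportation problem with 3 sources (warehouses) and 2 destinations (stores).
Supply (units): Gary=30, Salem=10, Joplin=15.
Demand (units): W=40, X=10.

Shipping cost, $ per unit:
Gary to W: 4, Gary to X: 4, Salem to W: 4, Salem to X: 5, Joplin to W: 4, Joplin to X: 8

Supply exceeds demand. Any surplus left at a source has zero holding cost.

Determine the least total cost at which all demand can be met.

200

An optimal shipping plan:
  Gary→W: 15 × $4 = $60
  Gary→X: 10 × $4 = $40
  Salem→W: 10 × $4 = $40
  Joplin→W: 15 × $4 = $60
Total = 60 + 40 + 40 + 60 = $200.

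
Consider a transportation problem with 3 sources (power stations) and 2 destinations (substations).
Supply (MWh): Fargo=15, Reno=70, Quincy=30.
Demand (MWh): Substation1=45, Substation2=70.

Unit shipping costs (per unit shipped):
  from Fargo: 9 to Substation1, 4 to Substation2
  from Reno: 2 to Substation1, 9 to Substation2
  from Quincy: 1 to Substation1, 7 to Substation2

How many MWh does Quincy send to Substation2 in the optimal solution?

Solving gives:
  Fargo->Substation2: 15 × 4 = 60
  Reno->Substation1: 45 × 2 = 90
  Reno->Substation2: 25 × 9 = 225
  Quincy->Substation2: 30 × 7 = 210
Total cost = 585.
So Quincy→Substation2 carries 30 MWh.

30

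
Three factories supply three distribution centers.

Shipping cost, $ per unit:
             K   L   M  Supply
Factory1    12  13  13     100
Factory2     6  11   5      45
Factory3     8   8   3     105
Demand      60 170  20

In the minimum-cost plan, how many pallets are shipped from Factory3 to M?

Optimal shipments:
  Factory1 to K: 15 × $12 = $180
  Factory1 to L: 85 × $13 = $1105
  Factory2 to K: 45 × $6 = $270
  Factory3 to L: 85 × $8 = $680
  Factory3 to M: 20 × $3 = $60
Total cost = $2295.
So Factory3→M carries 20 pallets.

20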